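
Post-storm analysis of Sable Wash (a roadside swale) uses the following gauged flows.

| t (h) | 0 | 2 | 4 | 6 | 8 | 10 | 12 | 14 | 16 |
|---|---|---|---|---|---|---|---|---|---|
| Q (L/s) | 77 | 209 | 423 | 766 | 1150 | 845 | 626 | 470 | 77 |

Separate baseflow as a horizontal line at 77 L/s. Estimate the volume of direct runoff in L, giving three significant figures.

V ≈ 2.84 × 10^7 L

Direct-runoff ordinates (Q − Q_b): 0.0, 132.0, 346.0, 689.0, 1073.0, 768.0, 549.0, 393.0, 0.0 L/s.
ΣQ_DR = 3950 L/s.
With Δt = 2 h = 7200 s, V = ΣQ_DR · Δt = 3950 × 7200 = 2.84 × 10^7 L.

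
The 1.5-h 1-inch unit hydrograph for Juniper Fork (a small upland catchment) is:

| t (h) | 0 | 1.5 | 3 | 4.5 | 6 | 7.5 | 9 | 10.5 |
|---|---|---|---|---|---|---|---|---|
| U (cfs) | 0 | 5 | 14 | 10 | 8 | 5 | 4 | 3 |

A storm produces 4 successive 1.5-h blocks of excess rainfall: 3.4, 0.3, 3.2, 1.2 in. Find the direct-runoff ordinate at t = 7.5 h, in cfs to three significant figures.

By discrete convolution, Q_j = Σ (P_i / 1 in) · U_{j−i}.
At t = 7.5 h (j=5): Q = (3.4/1)·5 + (0.3/1)·8 + (3.2/1)·10 + (1.2/1)·14 = 68.2 cfs.

Q ≈ 68.2 cfs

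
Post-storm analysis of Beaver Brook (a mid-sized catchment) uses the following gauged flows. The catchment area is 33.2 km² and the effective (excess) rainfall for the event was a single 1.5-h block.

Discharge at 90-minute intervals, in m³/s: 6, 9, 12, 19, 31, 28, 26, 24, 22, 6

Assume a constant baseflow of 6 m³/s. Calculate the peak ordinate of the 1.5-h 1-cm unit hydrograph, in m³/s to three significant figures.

Direct runoff: 0.0, 3.0, 6.0, 13.0, 25.0, 22.0, 20.0, 18.0, 16.0, 0.0 m³/s; ΣQ_DR = 123.0 m³/s, peak = 25.0 m³/s.
Runoff depth d = ΣQ_DR·Δt / A = 123.0 × 5400 / (33.2 km²) = 20.01 mm.
The 1-cm UH is the DRH scaled by (10 mm)/d, so U_p = 25.0 × 10/20.01 = 12.5 m³/s.

U_p ≈ 12.5 m³/s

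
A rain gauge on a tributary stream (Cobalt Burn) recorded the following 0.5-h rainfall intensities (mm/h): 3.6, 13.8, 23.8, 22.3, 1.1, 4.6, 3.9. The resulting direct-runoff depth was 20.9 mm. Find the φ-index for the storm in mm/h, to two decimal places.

φ ≈ 6.03 mm/h

Only the 3 blocks with intensity above φ contribute runoff: 13.8, 23.8, 22.3 mm/h.
Σ(I−φ)·Δt = d  ⇒  (13.8+23.8+22.3 − 3φ)·0.5 = 20.9
φ = (59.90 − 20.9/0.5) / 3 = 6.03 mm/h.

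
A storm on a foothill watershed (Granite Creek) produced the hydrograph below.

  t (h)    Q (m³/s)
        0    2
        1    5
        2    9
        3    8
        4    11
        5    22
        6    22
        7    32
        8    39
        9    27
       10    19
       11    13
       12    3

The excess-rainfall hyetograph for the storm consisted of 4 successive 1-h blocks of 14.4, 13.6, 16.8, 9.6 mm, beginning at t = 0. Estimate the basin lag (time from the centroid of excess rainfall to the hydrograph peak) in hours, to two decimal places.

t_L ≈ 6.10 h

Centroid of excess rainfall: t_c = Σ P_i·t̄_i / ΣP_i = 1.8971 h (block centres at 0.5, 1.5, 2.5, 3.5 h).
Hydrograph peak occurs at t = 8 h, so basin lag t_L = 8 − 1.8971 = 6.10 h.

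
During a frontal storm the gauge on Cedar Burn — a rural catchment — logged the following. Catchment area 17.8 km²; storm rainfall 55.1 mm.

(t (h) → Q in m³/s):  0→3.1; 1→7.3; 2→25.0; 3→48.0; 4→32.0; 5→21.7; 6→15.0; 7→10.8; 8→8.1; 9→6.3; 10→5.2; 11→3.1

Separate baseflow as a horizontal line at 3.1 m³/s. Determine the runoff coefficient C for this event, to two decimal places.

ΣQ_DR = 148.4 m³/s; V = ΣQ_DR·Δt = 5.342 × 10^5 m³.
Runoff depth d = V / A = 30.01 mm.
C = d / P = 30.01 / 55.1 = 0.54.

C ≈ 0.54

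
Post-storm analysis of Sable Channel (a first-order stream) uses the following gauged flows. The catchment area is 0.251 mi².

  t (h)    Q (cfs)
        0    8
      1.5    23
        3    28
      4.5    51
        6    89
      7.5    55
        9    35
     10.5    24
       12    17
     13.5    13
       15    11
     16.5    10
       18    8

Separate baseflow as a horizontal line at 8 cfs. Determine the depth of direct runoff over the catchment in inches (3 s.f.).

d ≈ 2.48 in

Direct runoff: 0.0, 15.0, 20.0, 43.0, 81.0, 47.0, 27.0, 16.0, 9.0, 5.0, 3.0, 2.0, 0.0 cfs; ΣQ_DR = 268.0 cfs.
V = ΣQ_DR · Δt = 268.0 × 5400 s = 1.447 × 10^6 ft³.
Over A = 0.251 mi², depth = V / A = 2.48 in.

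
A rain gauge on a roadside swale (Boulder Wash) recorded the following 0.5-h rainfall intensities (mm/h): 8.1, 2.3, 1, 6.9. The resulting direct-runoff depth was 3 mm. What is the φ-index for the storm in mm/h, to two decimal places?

Only the 2 blocks with intensity above φ contribute runoff: 8.1, 6.9 mm/h.
Σ(I−φ)·Δt = d  ⇒  (8.1+6.9 − 2φ)·0.5 = 3
φ = (15.00 − 3/0.5) / 2 = 4.50 mm/h.

φ ≈ 4.50 mm/h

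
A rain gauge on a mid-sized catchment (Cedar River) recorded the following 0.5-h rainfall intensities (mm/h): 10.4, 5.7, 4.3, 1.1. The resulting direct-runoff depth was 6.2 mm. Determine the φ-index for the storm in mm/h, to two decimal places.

Only the 3 blocks with intensity above φ contribute runoff: 10.4, 5.7, 4.3 mm/h.
Σ(I−φ)·Δt = d  ⇒  (10.4+5.7+4.3 − 3φ)·0.5 = 6.2
φ = (20.40 − 6.2/0.5) / 3 = 2.67 mm/h.

φ ≈ 2.67 mm/h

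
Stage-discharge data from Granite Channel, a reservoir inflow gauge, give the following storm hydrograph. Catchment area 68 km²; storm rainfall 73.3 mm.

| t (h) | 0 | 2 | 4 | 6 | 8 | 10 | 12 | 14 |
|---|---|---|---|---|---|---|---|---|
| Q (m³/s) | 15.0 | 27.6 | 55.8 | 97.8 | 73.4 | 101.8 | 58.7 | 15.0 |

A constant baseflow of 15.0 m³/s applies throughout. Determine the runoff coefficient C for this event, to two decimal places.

ΣQ_DR = 325.1 m³/s; V = ΣQ_DR·Δt = 2.341 × 10^6 m³.
Runoff depth d = V / A = 34.42 mm.
C = d / P = 34.42 / 73.3 = 0.47.

C ≈ 0.47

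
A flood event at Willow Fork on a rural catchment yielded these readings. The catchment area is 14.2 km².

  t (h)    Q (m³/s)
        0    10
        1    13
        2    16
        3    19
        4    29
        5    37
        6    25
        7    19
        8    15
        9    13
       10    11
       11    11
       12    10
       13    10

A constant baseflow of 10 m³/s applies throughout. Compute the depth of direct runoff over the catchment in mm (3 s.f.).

Direct runoff: 0.0, 3.0, 6.0, 9.0, 19.0, 27.0, 15.0, 9.0, 5.0, 3.0, 1.0, 1.0, 0.0, 0.0 m³/s; ΣQ_DR = 98.00 m³/s.
V = ΣQ_DR · Δt = 98.00 × 3600 s = 3.528 × 10^5 m³.
Over A = 14.2 km², depth = V / A = 24.8 mm.

d ≈ 24.8 mm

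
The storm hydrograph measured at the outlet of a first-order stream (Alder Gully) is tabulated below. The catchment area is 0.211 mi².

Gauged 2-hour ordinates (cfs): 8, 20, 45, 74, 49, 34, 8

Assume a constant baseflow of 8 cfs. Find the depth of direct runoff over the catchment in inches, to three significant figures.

d ≈ 2.67 in

Direct runoff: 0.0, 12.0, 37.0, 66.0, 41.0, 26.0, 0.0 cfs; ΣQ_DR = 182.0 cfs.
V = ΣQ_DR · Δt = 182.0 × 7200 s = 1.310 × 10^6 ft³.
Over A = 0.211 mi², depth = V / A = 2.67 in.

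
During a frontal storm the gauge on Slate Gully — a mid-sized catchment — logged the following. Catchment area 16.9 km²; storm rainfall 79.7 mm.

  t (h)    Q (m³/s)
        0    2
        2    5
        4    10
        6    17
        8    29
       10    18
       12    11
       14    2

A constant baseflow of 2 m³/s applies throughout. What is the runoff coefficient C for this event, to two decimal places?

ΣQ_DR = 78.00 m³/s; V = ΣQ_DR·Δt = 5.616 × 10^5 m³.
Runoff depth d = V / A = 33.23 mm.
C = d / P = 33.23 / 79.7 = 0.42.

C ≈ 0.42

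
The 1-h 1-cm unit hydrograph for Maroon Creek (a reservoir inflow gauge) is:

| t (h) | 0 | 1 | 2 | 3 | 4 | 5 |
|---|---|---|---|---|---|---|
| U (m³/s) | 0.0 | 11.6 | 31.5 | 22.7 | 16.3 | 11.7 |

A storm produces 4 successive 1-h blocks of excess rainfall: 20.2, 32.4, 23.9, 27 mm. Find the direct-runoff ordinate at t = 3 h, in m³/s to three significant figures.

Q ≈ 176 m³/s

By discrete convolution, Q_j = Σ (P_i / 10 mm) · U_{j−i}.
At t = 3 h (j=3): Q = (20.2/10)·22.7 + (32.4/10)·31.5 + (23.9/10)·11.6 + (27/10)·0.0 = 176 m³/s.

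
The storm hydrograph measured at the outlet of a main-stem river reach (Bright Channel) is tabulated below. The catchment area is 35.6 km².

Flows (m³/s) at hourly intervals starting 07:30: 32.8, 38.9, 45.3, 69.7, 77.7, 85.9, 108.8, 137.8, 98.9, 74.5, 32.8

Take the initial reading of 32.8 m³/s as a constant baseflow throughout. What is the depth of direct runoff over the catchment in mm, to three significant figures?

d ≈ 44.7 mm

Direct runoff: 0.0, 6.1, 12.5, 36.9, 44.9, 53.1, 76.0, 105.0, 66.1, 41.7, 0.0 m³/s; ΣQ_DR = 442.3 m³/s.
V = ΣQ_DR · Δt = 442.3 × 3600 s = 1.592 × 10^6 m³.
Over A = 35.6 km², depth = V / A = 44.7 mm.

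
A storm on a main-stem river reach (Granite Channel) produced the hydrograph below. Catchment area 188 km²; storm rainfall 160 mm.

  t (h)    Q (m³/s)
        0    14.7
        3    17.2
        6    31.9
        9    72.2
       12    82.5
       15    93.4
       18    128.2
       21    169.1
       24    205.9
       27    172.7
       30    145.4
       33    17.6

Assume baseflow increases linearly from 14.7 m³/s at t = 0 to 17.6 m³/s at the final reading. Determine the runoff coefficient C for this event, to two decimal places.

C ≈ 0.34

ΣQ_DR = 957.0 m³/s; V = ΣQ_DR·Δt = 1.034 × 10^7 m³.
Runoff depth d = V / A = 54.98 mm.
C = d / P = 54.98 / 160 = 0.34.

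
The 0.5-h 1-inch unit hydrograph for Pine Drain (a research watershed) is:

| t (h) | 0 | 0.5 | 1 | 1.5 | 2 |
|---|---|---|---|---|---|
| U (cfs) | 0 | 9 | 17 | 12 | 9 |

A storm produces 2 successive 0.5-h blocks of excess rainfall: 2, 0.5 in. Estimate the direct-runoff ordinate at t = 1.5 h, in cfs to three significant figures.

Q ≈ 32.5 cfs

By discrete convolution, Q_j = Σ (P_i / 1 in) · U_{j−i}.
At t = 1.5 h (j=3): Q = (2/1)·12 + (0.5/1)·17 = 32.5 cfs.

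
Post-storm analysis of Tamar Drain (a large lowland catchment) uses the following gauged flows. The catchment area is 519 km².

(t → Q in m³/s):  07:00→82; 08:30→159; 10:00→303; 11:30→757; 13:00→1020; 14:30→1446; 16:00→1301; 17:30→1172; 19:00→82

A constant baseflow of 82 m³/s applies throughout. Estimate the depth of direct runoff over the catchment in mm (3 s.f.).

d ≈ 58.1 mm

Direct runoff: 0.0, 77.0, 221.0, 675.0, 938.0, 1364.0, 1219.0, 1090.0, 0.0 m³/s; ΣQ_DR = 5584 m³/s.
V = ΣQ_DR · Δt = 5584 × 5400 s = 3.015 × 10^7 m³.
Over A = 519 km², depth = V / A = 58.1 mm.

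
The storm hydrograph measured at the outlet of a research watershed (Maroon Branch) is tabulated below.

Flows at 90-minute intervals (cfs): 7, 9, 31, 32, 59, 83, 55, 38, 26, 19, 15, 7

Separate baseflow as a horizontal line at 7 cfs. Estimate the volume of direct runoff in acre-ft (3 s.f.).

Direct-runoff ordinates (Q − Q_b): 0.0, 2.0, 24.0, 25.0, 52.0, 76.0, 48.0, 31.0, 19.0, 12.0, 8.0, 0.0 cfs.
ΣQ_DR = 297.0 cfs.
With Δt = 1.5 h = 5400 s, V = ΣQ_DR · Δt = 297.0 × 5400 = 1.60 × 10^6 ft³ = 36.8 acre-ft.

V ≈ 36.8 acre-ft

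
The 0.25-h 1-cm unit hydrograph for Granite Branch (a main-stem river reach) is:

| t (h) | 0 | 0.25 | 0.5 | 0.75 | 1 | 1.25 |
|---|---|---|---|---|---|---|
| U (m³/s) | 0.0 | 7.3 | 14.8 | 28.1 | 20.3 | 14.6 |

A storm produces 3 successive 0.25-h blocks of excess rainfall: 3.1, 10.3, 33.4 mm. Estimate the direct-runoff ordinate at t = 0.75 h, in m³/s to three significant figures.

Q ≈ 48.3 m³/s

By discrete convolution, Q_j = Σ (P_i / 10 mm) · U_{j−i}.
At t = 0.75 h (j=3): Q = (3.1/10)·28.1 + (10.3/10)·14.8 + (33.4/10)·7.3 = 48.3 m³/s.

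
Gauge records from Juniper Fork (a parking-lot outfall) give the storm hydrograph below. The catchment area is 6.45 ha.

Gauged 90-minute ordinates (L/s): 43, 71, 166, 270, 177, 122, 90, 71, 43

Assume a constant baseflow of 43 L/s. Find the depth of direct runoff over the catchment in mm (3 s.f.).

d ≈ 55.8 mm

Direct runoff: 0.0, 28.0, 123.0, 227.0, 134.0, 79.0, 47.0, 28.0, 0.0 L/s; ΣQ_DR = 666.0 L/s.
V = ΣQ_DR · Δt = 666.0 × 5400 s = 3.596 × 10^6 L.
Over A = 6.45 ha, depth = V / A = 55.8 mm.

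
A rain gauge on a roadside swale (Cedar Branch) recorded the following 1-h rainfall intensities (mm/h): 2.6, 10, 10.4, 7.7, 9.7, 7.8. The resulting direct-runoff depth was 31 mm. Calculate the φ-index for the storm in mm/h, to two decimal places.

φ ≈ 2.92 mm/h

Only the 5 blocks with intensity above φ contribute runoff: 10, 10.4, 7.7, 9.7, 7.8 mm/h.
Σ(I−φ)·Δt = d  ⇒  (10+10.4+7.7+9.7+7.8 − 5φ)·1 = 31
φ = (45.60 − 31/1) / 5 = 2.92 mm/h.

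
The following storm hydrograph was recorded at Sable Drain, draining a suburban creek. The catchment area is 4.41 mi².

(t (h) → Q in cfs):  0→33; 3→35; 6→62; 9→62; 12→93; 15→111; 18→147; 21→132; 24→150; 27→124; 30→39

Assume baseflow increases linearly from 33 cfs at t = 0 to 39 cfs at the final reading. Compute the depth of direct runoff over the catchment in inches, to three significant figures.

Direct runoff: 0.00, 1.40, 27.80, 27.20, 57.60, 75.00, 110.40, 94.80, 112.20, 85.60, 0.00 cfs; ΣQ_DR = 592.0 cfs.
V = ΣQ_DR · Δt = 592.0 × 10800 s = 6.394 × 10^6 ft³.
Over A = 4.41 mi², depth = V / A = 0.624 in.

d ≈ 0.624 in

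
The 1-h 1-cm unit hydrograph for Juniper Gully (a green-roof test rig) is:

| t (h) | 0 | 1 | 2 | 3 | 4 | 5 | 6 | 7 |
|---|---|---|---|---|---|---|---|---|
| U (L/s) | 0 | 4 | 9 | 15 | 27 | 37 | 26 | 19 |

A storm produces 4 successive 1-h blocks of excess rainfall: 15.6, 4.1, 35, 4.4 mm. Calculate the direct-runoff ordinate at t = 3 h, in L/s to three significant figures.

By discrete convolution, Q_j = Σ (P_i / 10 mm) · U_{j−i}.
At t = 3 h (j=3): Q = (15.6/10)·15 + (4.1/10)·9 + (35/10)·4 + (4.4/10)·0 = 41.1 L/s.

Q ≈ 41.1 L/s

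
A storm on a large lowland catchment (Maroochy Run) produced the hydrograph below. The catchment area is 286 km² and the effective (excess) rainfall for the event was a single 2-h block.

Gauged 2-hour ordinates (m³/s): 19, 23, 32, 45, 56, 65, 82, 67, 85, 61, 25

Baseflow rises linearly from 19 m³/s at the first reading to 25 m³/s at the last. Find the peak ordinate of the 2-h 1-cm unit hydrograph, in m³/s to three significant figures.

Direct runoff: 0.00, 3.40, 11.80, 24.20, 34.60, 43.00, 59.40, 43.80, 61.20, 36.60, 0.00 m³/s; ΣQ_DR = 318.0 m³/s, peak = 61.20 m³/s.
Runoff depth d = ΣQ_DR·Δt / A = 318.0 × 7200 / (286 km²) = 8.006 mm.
The 1-cm UH is the DRH scaled by (10 mm)/d, so U_p = 61.20 × 10/8.006 = 76.4 m³/s.

U_p ≈ 76.4 m³/s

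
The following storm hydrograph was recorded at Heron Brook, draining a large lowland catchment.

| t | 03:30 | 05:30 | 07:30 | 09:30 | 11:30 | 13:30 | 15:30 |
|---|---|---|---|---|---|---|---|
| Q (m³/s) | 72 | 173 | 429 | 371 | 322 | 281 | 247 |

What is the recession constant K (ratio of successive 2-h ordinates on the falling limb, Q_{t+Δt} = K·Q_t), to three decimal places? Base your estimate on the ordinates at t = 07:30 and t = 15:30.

Using the recession-limb readings at t = 07:30 and t = 15:30: Q falls from 429 to 247 m³/s over 4 intervals.
K = (Q₂/Q₁)^(1/4) = (247/429)^(1/4) = 0.871.

K ≈ 0.871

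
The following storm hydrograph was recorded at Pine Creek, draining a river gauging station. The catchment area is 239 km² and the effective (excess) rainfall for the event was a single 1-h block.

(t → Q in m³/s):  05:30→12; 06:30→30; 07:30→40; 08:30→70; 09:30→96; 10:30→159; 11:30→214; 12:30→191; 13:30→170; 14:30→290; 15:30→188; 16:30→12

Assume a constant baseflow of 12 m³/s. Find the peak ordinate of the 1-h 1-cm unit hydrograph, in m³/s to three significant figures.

U_p ≈ 139 m³/s

Direct runoff: 0.0, 18.0, 28.0, 58.0, 84.0, 147.0, 202.0, 179.0, 158.0, 278.0, 176.0, 0.0 m³/s; ΣQ_DR = 1328 m³/s, peak = 278.0 m³/s.
Runoff depth d = ΣQ_DR·Δt / A = 1328 × 3600 / (239 km²) = 20.00 mm.
The 1-cm UH is the DRH scaled by (10 mm)/d, so U_p = 278.0 × 10/20.00 = 139 m³/s.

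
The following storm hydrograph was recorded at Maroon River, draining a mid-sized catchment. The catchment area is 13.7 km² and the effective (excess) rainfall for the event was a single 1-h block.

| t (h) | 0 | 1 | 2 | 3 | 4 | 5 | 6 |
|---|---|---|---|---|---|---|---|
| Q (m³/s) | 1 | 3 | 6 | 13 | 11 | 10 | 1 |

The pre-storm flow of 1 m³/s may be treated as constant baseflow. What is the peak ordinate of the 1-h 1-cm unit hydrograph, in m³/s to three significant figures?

U_p ≈ 12.0 m³/s

Direct runoff: 0.0, 2.0, 5.0, 12.0, 10.0, 9.0, 0.0 m³/s; ΣQ_DR = 38.00 m³/s, peak = 12.0 m³/s.
Runoff depth d = ΣQ_DR·Δt / A = 38.00 × 3600 / (13.7 km²) = 9.985 mm.
The 1-cm UH is the DRH scaled by (10 mm)/d, so U_p = 12.0 × 10/9.985 = 12.0 m³/s.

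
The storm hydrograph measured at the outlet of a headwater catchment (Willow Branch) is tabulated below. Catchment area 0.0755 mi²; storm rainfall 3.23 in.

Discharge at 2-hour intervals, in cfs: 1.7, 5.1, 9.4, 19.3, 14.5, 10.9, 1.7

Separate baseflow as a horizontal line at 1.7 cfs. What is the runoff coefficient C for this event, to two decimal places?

C ≈ 0.64

ΣQ_DR = 50.70 cfs; V = ΣQ_DR·Δt = 3.650 × 10^5 ft³.
Runoff depth d = V / A = 2.081 in.
C = d / P = 2.081 / 3.23 = 0.64.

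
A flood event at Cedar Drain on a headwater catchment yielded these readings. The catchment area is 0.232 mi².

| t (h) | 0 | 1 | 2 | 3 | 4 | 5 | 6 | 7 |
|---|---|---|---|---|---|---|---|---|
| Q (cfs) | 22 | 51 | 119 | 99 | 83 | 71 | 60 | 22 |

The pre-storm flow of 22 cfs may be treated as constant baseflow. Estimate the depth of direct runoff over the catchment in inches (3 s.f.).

Direct runoff: 0.0, 29.0, 97.0, 77.0, 61.0, 49.0, 38.0, 0.0 cfs; ΣQ_DR = 351.0 cfs.
V = ΣQ_DR · Δt = 351.0 × 3600 s = 1.264 × 10^6 ft³.
Over A = 0.232 mi², depth = V / A = 2.34 in.

d ≈ 2.34 in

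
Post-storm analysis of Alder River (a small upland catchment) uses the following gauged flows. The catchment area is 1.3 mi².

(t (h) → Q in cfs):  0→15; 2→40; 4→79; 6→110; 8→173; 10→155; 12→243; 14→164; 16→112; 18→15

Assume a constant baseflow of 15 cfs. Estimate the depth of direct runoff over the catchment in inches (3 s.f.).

d ≈ 2.28 in

Direct runoff: 0.0, 25.0, 64.0, 95.0, 158.0, 140.0, 228.0, 149.0, 97.0, 0.0 cfs; ΣQ_DR = 956.0 cfs.
V = ΣQ_DR · Δt = 956.0 × 7200 s = 6.883 × 10^6 ft³.
Over A = 1.3 mi², depth = V / A = 2.28 in.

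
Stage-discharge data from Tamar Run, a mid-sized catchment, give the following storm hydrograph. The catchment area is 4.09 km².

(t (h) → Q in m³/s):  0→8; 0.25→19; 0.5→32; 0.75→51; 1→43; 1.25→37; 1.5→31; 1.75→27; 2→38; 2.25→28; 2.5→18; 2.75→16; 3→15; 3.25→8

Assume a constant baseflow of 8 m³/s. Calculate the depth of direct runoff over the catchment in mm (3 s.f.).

d ≈ 57.0 mm

Direct runoff: 0.0, 11.0, 24.0, 43.0, 35.0, 29.0, 23.0, 19.0, 30.0, 20.0, 10.0, 8.0, 7.0, 0.0 m³/s; ΣQ_DR = 259.0 m³/s.
V = ΣQ_DR · Δt = 259.0 × 900 s = 2.331 × 10^5 m³.
Over A = 4.09 km², depth = V / A = 57.0 mm.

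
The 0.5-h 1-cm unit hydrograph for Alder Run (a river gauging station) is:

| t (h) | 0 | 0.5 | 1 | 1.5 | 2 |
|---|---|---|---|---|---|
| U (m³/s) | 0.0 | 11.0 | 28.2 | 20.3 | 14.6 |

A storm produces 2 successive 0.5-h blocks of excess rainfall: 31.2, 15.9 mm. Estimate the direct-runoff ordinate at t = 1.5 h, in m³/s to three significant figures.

By discrete convolution, Q_j = Σ (P_i / 10 mm) · U_{j−i}.
At t = 1.5 h (j=3): Q = (31.2/10)·20.3 + (15.9/10)·28.2 = 108 m³/s.

Q ≈ 108 m³/s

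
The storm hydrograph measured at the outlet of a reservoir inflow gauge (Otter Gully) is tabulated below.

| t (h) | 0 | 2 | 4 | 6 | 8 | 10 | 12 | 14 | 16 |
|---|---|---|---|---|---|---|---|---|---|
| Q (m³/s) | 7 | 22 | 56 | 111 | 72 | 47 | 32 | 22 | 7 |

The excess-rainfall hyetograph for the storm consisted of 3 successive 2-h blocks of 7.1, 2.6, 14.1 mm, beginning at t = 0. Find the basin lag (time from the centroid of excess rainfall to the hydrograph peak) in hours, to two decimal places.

Centroid of excess rainfall: t_c = Σ P_i·t̄_i / ΣP_i = 3.5882 h (block centres at 1, 3, 5 h).
Hydrograph peak occurs at t = 6 h, so basin lag t_L = 6 − 3.5882 = 2.41 h.

t_L ≈ 2.41 h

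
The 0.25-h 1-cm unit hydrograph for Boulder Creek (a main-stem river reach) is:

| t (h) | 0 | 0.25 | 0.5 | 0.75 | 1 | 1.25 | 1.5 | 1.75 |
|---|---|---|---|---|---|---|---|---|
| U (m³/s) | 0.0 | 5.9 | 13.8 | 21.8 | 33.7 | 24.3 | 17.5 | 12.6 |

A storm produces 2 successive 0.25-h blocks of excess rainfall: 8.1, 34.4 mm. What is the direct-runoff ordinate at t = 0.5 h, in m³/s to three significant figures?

By discrete convolution, Q_j = Σ (P_i / 10 mm) · U_{j−i}.
At t = 0.5 h (j=2): Q = (8.1/10)·13.8 + (34.4/10)·5.9 = 31.5 m³/s.

Q ≈ 31.5 m³/s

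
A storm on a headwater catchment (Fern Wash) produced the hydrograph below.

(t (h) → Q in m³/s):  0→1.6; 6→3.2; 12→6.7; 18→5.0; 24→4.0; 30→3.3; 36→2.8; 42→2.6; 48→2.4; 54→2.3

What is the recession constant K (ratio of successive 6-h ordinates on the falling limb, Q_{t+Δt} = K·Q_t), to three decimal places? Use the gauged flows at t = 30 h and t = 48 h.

Using the recession-limb readings at t = 30 h and t = 48 h: Q falls from 3.3 to 2.4 m³/s over 3 intervals.
K = (Q₂/Q₁)^(1/3) = (2.4/3.3)^(1/3) = 0.899.

K ≈ 0.899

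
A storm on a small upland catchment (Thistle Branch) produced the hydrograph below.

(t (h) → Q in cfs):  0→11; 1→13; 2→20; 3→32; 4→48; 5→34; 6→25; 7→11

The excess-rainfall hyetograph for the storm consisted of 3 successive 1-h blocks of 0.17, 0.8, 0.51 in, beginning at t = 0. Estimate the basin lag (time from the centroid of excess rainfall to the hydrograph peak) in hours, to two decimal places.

Centroid of excess rainfall: t_c = Σ P_i·t̄_i / ΣP_i = 1.7297 h (block centres at 0.5, 1.5, 2.5 h).
Hydrograph peak occurs at t = 4 h, so basin lag t_L = 4 − 1.7297 = 2.27 h.

t_L ≈ 2.27 h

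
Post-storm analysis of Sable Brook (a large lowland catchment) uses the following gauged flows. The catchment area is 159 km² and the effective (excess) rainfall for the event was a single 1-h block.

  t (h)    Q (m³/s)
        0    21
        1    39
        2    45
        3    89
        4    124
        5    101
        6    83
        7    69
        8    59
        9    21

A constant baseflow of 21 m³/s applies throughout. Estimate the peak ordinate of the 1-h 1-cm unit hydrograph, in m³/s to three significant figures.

Direct runoff: 0.0, 18.0, 24.0, 68.0, 103.0, 80.0, 62.0, 48.0, 38.0, 0.0 m³/s; ΣQ_DR = 441.0 m³/s, peak = 103.0 m³/s.
Runoff depth d = ΣQ_DR·Δt / A = 441.0 × 3600 / (159 km²) = 9.985 mm.
The 1-cm UH is the DRH scaled by (10 mm)/d, so U_p = 103.0 × 10/9.985 = 103 m³/s.

U_p ≈ 103 m³/s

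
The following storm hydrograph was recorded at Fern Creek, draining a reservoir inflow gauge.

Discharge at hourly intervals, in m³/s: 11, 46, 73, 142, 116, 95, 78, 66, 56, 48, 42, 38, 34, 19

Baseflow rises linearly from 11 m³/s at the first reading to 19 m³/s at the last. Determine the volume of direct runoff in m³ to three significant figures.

Direct-runoff ordinates (Q − Q_b): 0.00, 34.38, 60.77, 129.15, 102.54, 80.92, 63.31, 50.69, 40.08, 31.46, 24.85, 20.23, 15.62, 0.00 m³/s.
ΣQ_DR = 654.0 m³/s.
With Δt = 1 h = 3600 s, V = ΣQ_DR · Δt = 654.0 × 3600 = 2.35 × 10^6 m³.

V ≈ 2.35 × 10^6 m³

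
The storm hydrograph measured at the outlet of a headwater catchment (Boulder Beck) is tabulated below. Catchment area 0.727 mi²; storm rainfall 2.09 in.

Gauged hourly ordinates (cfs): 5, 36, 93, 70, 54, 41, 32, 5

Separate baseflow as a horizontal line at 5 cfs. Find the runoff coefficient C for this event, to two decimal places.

ΣQ_DR = 296.0 cfs; V = ΣQ_DR·Δt = 1.066 × 10^6 ft³.
Runoff depth d = V / A = 0.6309 in.
C = d / P = 0.6309 / 2.09 = 0.30.

C ≈ 0.30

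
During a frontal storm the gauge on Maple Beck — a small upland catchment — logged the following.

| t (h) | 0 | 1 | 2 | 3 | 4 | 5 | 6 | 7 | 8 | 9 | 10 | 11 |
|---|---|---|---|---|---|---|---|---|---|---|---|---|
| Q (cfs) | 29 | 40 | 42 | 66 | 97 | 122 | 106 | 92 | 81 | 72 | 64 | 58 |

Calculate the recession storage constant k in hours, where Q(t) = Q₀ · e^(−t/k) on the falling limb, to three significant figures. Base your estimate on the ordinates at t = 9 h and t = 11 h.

k ≈ 9.25 h

On the falling limb, Q drops from 72 to 58 cfs between t = 9 h and t = 11 h (Δt = 2 h).
k = −Δt / ln(Q₂/Q₁) = −2 / ln(58/72) = 9.25 h.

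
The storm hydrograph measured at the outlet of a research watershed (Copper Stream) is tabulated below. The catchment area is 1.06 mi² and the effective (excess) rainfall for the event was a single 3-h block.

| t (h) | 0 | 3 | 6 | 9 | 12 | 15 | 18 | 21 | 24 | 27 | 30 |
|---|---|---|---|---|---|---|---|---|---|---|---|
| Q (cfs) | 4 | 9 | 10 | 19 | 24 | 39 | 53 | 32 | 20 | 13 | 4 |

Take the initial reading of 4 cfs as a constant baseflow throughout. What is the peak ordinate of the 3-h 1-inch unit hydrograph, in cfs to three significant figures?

Direct runoff: 0.0, 5.0, 6.0, 15.0, 20.0, 35.0, 49.0, 28.0, 16.0, 9.0, 0.0 cfs; ΣQ_DR = 183.0 cfs, peak = 49.0 cfs.
Runoff depth d = ΣQ_DR·Δt / A = 183.0 × 10800 / (1.06 mi²) = 0.8026 in.
The 1-inch UH is the DRH scaled by (1 in)/d, so U_p = 49.0 × 1/0.8026 = 61.1 cfs.

U_p ≈ 61.1 cfs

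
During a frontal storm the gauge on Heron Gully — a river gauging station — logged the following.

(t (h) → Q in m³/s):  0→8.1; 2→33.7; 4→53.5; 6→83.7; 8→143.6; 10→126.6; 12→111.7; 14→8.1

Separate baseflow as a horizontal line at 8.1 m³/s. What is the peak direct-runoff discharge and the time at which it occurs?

Q_p = 135.5 m³/s at t = 8 h

Subtracting baseflow gives direct-runoff ordinates: 0.0, 25.6, 45.4, 75.6, 135.5, 118.5, 103.6, 0.0 m³/s.
The maximum is 135.5 m³/s, occurring at the reading for t = 8 h.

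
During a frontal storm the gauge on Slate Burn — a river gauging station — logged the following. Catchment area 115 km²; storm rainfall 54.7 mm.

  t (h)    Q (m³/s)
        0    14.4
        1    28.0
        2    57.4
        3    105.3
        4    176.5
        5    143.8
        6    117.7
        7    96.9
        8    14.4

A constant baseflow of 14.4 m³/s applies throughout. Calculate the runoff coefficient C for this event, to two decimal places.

C ≈ 0.36

ΣQ_DR = 624.8 m³/s; V = ΣQ_DR·Δt = 2.249 × 10^6 m³.
Runoff depth d = V / A = 19.56 mm.
C = d / P = 19.56 / 54.7 = 0.36.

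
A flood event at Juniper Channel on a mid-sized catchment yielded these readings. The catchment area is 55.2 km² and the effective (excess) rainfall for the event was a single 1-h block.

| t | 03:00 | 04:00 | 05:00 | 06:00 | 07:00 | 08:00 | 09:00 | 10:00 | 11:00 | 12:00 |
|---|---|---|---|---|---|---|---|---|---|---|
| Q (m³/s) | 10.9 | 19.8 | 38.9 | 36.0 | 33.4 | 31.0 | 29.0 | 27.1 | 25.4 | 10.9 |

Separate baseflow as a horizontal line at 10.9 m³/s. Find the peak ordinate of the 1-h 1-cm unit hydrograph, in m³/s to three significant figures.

Direct runoff: 0.0, 8.9, 28.0, 25.1, 22.5, 20.1, 18.1, 16.2, 14.5, 0.0 m³/s; ΣQ_DR = 153.4 m³/s, peak = 28.0 m³/s.
Runoff depth d = ΣQ_DR·Δt / A = 153.4 × 3600 / (55.2 km²) = 10.00 mm.
The 1-cm UH is the DRH scaled by (10 mm)/d, so U_p = 28.0 × 10/10.00 = 28.0 m³/s.

U_p ≈ 28.0 m³/s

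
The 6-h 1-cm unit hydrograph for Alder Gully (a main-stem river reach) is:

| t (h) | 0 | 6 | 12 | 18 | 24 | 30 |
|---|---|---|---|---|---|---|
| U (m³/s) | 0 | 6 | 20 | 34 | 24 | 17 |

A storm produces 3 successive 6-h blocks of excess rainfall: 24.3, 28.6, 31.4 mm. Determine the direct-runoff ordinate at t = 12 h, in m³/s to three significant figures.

Q ≈ 65.8 m³/s

By discrete convolution, Q_j = Σ (P_i / 10 mm) · U_{j−i}.
At t = 12 h (j=2): Q = (24.3/10)·20 + (28.6/10)·6 + (31.4/10)·0 = 65.8 m³/s.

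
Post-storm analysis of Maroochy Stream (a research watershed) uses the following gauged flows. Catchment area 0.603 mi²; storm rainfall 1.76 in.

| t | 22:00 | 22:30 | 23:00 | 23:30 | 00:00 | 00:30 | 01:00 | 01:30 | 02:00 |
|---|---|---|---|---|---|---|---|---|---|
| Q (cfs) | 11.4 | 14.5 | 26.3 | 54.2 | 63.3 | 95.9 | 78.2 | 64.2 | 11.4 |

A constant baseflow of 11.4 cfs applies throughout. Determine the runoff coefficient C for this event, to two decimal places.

ΣQ_DR = 316.8 cfs; V = ΣQ_DR·Δt = 5.702 × 10^5 ft³.
Runoff depth d = V / A = 0.4071 in.
C = d / P = 0.4071 / 1.76 = 0.23.

C ≈ 0.23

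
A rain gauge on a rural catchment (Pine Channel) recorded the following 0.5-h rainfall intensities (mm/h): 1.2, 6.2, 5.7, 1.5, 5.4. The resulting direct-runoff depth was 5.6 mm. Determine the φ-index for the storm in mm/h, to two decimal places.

Only the 3 blocks with intensity above φ contribute runoff: 6.2, 5.7, 5.4 mm/h.
Σ(I−φ)·Δt = d  ⇒  (6.2+5.7+5.4 − 3φ)·0.5 = 5.6
φ = (17.30 − 5.6/0.5) / 3 = 2.03 mm/h.

φ ≈ 2.03 mm/h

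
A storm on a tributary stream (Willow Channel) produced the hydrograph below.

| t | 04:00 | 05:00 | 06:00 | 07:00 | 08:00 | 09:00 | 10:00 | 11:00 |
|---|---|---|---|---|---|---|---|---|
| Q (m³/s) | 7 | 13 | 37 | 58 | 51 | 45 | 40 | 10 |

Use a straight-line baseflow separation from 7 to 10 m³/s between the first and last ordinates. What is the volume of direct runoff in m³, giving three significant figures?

Direct-runoff ordinates (Q − Q_b): 0.00, 5.57, 29.14, 49.71, 42.29, 35.86, 30.43, 0.00 m³/s.
ΣQ_DR = 193.0 m³/s.
With Δt = 1 h = 3600 s, V = ΣQ_DR · Δt = 193.0 × 3600 = 6.95 × 10^5 m³.

V ≈ 6.95 × 10^5 m³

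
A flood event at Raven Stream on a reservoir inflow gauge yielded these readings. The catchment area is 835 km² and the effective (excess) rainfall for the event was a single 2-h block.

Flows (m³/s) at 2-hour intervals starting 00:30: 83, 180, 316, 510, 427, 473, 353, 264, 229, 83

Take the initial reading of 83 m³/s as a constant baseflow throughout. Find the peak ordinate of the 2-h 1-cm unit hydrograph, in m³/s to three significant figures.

U_p ≈ 237 m³/s

Direct runoff: 0.0, 97.0, 233.0, 427.0, 344.0, 390.0, 270.0, 181.0, 146.0, 0.0 m³/s; ΣQ_DR = 2088 m³/s, peak = 427.0 m³/s.
Runoff depth d = ΣQ_DR·Δt / A = 2088 × 7200 / (835 km²) = 18.00 mm.
The 1-cm UH is the DRH scaled by (10 mm)/d, so U_p = 427.0 × 10/18.00 = 237 m³/s.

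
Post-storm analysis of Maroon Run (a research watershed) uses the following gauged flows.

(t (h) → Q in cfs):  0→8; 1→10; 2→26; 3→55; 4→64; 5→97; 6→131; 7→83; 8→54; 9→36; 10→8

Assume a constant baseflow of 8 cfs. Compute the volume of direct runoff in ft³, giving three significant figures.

V ≈ 1.74 × 10^6 ft³

Direct-runoff ordinates (Q − Q_b): 0.0, 2.0, 18.0, 47.0, 56.0, 89.0, 123.0, 75.0, 46.0, 28.0, 0.0 cfs.
ΣQ_DR = 484.0 cfs.
With Δt = 1 h = 3600 s, V = ΣQ_DR · Δt = 484.0 × 3600 = 1.74 × 10^6 ft³.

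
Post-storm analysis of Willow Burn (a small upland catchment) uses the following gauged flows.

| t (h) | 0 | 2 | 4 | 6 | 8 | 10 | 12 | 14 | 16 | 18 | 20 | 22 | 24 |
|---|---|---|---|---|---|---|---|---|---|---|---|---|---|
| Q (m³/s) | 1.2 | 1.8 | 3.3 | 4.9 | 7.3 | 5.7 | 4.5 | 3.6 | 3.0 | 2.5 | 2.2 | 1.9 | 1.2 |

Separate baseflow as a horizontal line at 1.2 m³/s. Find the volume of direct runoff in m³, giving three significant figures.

Direct-runoff ordinates (Q − Q_b): 0.0, 0.6, 2.1, 3.7, 6.1, 4.5, 3.3, 2.4, 1.8, 1.3, 1.0, 0.7, 0.0 m³/s.
ΣQ_DR = 27.50 m³/s.
With Δt = 2 h = 7200 s, V = ΣQ_DR · Δt = 27.50 × 7200 = 1.98 × 10^5 m³.

V ≈ 1.98 × 10^5 m³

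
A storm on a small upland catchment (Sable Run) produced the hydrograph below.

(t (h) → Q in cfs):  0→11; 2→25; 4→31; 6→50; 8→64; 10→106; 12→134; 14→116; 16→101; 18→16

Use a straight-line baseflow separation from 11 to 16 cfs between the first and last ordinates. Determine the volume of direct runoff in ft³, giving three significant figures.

Direct-runoff ordinates (Q − Q_b): 0.00, 13.44, 18.89, 37.33, 50.78, 92.22, 119.67, 101.11, 85.56, 0.00 cfs.
ΣQ_DR = 519.0 cfs.
With Δt = 2 h = 7200 s, V = ΣQ_DR · Δt = 519.0 × 7200 = 3.74 × 10^6 ft³.

V ≈ 3.74 × 10^6 ft³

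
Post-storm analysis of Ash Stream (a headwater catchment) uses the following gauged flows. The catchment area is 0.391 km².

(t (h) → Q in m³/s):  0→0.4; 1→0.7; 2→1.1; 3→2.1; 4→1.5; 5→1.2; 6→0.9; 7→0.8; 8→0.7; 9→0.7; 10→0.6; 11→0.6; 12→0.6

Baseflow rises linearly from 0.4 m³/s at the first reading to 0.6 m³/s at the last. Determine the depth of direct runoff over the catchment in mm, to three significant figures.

d ≈ 49.7 mm

Direct runoff: 0.00, 0.28, 0.67, 1.65, 1.03, 0.72, 0.40, 0.28, 0.17, 0.15, 0.03, 0.02, 0.00 m³/s; ΣQ_DR = 5.400 m³/s.
V = ΣQ_DR · Δt = 5.400 × 3600 s = 19440 m³.
Over A = 0.391 km², depth = V / A = 49.7 mm.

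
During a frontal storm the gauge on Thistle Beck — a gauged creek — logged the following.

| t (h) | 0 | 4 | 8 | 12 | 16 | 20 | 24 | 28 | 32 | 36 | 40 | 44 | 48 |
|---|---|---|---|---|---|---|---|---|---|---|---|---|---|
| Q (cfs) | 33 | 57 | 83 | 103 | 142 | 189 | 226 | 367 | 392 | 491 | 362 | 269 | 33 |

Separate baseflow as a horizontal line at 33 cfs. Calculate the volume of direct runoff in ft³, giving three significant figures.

Direct-runoff ordinates (Q − Q_b): 0.0, 24.0, 50.0, 70.0, 109.0, 156.0, 193.0, 334.0, 359.0, 458.0, 329.0, 236.0, 0.0 cfs.
ΣQ_DR = 2318 cfs.
With Δt = 4 h = 14400 s, V = ΣQ_DR · Δt = 2318 × 14400 = 3.34 × 10^7 ft³.

V ≈ 3.34 × 10^7 ft³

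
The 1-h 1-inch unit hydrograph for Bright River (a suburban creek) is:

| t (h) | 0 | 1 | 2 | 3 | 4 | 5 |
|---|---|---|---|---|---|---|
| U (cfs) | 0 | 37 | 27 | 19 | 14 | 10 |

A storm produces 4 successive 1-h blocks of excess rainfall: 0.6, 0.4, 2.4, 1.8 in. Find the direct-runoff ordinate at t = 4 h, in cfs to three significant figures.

Q ≈ 147 cfs

By discrete convolution, Q_j = Σ (P_i / 1 in) · U_{j−i}.
At t = 4 h (j=4): Q = (0.6/1)·14 + (0.4/1)·19 + (2.4/1)·27 + (1.8/1)·37 = 147 cfs.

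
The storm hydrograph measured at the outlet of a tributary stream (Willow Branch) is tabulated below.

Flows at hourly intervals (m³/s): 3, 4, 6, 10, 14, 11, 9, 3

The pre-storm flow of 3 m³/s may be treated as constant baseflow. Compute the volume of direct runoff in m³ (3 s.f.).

V ≈ 1.30 × 10^5 m³

Direct-runoff ordinates (Q − Q_b): 0.0, 1.0, 3.0, 7.0, 11.0, 8.0, 6.0, 0.0 m³/s.
ΣQ_DR = 36.00 m³/s.
With Δt = 1 h = 3600 s, V = ΣQ_DR · Δt = 36.00 × 3600 = 1.30 × 10^5 m³.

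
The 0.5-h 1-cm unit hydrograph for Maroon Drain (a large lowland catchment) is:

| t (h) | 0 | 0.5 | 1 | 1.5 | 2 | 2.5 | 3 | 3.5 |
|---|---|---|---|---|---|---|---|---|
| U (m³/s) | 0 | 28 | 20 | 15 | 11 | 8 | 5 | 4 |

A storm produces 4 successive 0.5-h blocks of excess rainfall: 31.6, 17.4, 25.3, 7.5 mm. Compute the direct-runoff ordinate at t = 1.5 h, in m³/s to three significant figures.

Q ≈ 153 m³/s

By discrete convolution, Q_j = Σ (P_i / 10 mm) · U_{j−i}.
At t = 1.5 h (j=3): Q = (31.6/10)·15 + (17.4/10)·20 + (25.3/10)·28 + (7.5/10)·0 = 153 m³/s.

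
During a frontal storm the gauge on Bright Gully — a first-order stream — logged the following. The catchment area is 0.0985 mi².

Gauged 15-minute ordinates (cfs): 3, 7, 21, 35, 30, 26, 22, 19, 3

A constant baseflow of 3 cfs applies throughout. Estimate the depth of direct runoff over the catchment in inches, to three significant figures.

Direct runoff: 0.0, 4.0, 18.0, 32.0, 27.0, 23.0, 19.0, 16.0, 0.0 cfs; ΣQ_DR = 139.0 cfs.
V = ΣQ_DR · Δt = 139.0 × 900 s = 1.251 × 10^5 ft³.
Over A = 0.0985 mi², depth = V / A = 0.547 in.

d ≈ 0.547 in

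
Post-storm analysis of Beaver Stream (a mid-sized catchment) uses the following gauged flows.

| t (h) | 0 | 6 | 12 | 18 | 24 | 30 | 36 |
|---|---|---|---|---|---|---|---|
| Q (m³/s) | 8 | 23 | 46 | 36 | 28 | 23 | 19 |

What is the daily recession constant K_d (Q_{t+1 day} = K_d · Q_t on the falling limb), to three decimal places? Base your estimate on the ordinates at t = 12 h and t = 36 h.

K_d ≈ 0.413

Between t = 12 h and t = 36 h the flow falls from 46 to 19 m³/s over 4×6 h = 24 h.
Per-interval ratio K = (19/46)^(1/4) = 0.8017; K_d = K^(24/6) = 0.413.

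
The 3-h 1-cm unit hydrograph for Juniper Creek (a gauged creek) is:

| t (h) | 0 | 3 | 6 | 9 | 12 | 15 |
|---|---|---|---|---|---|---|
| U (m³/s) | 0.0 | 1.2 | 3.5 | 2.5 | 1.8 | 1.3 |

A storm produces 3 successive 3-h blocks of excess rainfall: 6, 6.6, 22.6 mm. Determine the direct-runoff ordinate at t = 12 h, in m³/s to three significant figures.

By discrete convolution, Q_j = Σ (P_i / 10 mm) · U_{j−i}.
At t = 12 h (j=4): Q = (6/10)·1.8 + (6.6/10)·2.5 + (22.6/10)·3.5 = 10.6 m³/s.

Q ≈ 10.6 m³/s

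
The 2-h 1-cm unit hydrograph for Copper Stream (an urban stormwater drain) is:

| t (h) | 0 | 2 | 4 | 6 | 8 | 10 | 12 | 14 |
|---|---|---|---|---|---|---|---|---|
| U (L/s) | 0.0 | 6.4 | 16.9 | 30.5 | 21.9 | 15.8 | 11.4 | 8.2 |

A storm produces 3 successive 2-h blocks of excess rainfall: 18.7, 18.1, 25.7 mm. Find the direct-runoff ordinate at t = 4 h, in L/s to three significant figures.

By discrete convolution, Q_j = Σ (P_i / 10 mm) · U_{j−i}.
At t = 4 h (j=2): Q = (18.7/10)·16.9 + (18.1/10)·6.4 + (25.7/10)·0.0 = 43.2 L/s.

Q ≈ 43.2 L/s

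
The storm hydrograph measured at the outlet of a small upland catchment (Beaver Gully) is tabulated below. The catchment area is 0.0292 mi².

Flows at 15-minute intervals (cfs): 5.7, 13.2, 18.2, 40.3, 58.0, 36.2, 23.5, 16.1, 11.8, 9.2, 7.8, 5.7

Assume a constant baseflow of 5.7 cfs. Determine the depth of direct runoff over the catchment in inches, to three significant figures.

d ≈ 2.35 in

Direct runoff: 0.0, 7.5, 12.5, 34.6, 52.3, 30.5, 17.8, 10.4, 6.1, 3.5, 2.1, 0.0 cfs; ΣQ_DR = 177.3 cfs.
V = ΣQ_DR · Δt = 177.3 × 900 s = 1.596 × 10^5 ft³.
Over A = 0.0292 mi², depth = V / A = 2.35 in.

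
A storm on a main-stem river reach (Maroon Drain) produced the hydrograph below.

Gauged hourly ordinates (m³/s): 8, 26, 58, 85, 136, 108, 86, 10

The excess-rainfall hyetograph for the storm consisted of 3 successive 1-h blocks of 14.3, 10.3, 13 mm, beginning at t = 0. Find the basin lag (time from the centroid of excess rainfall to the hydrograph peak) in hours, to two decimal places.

t_L ≈ 2.53 h

Centroid of excess rainfall: t_c = Σ P_i·t̄_i / ΣP_i = 1.4654 h (block centres at 0.5, 1.5, 2.5 h).
Hydrograph peak occurs at t = 4 h, so basin lag t_L = 4 − 1.4654 = 2.53 h.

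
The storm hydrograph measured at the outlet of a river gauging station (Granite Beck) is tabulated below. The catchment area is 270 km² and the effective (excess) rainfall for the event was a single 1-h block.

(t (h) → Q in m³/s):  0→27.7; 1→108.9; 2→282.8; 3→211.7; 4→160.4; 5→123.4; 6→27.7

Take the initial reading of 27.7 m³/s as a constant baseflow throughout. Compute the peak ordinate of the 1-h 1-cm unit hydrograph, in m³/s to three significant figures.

U_p ≈ 256 m³/s

Direct runoff: 0.0, 81.2, 255.1, 184.0, 132.7, 95.7, 0.0 m³/s; ΣQ_DR = 748.7 m³/s, peak = 255.1 m³/s.
Runoff depth d = ΣQ_DR·Δt / A = 748.7 × 3600 / (270 km²) = 9.983 mm.
The 1-cm UH is the DRH scaled by (10 mm)/d, so U_p = 255.1 × 10/9.983 = 256 m³/s.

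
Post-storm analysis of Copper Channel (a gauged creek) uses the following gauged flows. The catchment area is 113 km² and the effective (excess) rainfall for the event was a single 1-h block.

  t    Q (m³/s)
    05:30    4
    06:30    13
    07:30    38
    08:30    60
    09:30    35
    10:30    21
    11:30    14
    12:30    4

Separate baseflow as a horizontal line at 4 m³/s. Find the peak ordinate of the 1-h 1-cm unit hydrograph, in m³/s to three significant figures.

Direct runoff: 0.0, 9.0, 34.0, 56.0, 31.0, 17.0, 10.0, 0.0 m³/s; ΣQ_DR = 157.0 m³/s, peak = 56.0 m³/s.
Runoff depth d = ΣQ_DR·Δt / A = 157.0 × 3600 / (113 km²) = 5.002 mm.
The 1-cm UH is the DRH scaled by (10 mm)/d, so U_p = 56.0 × 10/5.002 = 112 m³/s.

U_p ≈ 112 m³/s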